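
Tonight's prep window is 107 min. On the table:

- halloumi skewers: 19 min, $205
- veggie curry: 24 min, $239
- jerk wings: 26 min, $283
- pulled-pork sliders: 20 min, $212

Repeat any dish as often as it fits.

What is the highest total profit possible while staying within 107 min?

Greedy by ratio would take 4×jerk wings: 104 min used, total 1132.
The 78 min tied up in 3×jerk wings is better spent on 3×halloumi skewers + veggie curry — total rises to 1137 (107 min).

1137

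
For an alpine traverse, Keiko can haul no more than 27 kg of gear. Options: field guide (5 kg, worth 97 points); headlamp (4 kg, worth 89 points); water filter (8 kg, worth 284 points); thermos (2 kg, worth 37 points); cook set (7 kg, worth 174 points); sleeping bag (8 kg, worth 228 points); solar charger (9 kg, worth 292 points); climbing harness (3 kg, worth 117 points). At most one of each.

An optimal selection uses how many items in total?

Optimal total is 867.
One optimal bundle: water filter + cook set + solar charger + climbing harness (27 kg).
Any selection reaching 867 contains exactly 4 items.

4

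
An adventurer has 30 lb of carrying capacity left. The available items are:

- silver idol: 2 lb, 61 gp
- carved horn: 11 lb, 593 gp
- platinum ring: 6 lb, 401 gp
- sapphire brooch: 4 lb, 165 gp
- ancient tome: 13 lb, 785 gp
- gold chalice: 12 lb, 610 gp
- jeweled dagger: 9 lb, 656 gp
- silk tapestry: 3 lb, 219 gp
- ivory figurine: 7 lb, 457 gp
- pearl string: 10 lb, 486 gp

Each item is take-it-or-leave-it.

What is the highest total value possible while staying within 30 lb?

1925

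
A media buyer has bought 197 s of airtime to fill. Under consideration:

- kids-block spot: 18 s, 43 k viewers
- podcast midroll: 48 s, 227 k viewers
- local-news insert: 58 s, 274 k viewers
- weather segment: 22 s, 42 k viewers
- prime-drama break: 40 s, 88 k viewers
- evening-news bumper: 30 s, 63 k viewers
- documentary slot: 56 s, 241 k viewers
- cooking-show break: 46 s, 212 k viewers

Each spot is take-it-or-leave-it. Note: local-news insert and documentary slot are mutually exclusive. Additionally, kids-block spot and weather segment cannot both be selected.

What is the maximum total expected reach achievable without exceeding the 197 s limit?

Ranking by ratio (expected reach/s): podcast midroll 4.73, local-news insert 4.72, cooking-show break 4.61.
Podcast midroll + local-news insert + prime-drama break + cooking-show break uses 192 of the 197 s and totals 801.

801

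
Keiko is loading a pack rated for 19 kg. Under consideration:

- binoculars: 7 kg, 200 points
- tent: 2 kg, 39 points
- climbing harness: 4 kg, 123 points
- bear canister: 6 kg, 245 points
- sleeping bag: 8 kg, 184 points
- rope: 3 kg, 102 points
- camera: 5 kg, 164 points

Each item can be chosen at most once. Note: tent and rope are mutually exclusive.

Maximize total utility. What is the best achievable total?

By utility per kg: bear canister 40.83, rope 34.00, camera 32.80 lead.
The ratio ordering already packs tightly: climbing harness + bear canister + rope + camera, 18 kg, 634.
The closest alternative, binoculars + bear canister + camera, reaches only 609.

634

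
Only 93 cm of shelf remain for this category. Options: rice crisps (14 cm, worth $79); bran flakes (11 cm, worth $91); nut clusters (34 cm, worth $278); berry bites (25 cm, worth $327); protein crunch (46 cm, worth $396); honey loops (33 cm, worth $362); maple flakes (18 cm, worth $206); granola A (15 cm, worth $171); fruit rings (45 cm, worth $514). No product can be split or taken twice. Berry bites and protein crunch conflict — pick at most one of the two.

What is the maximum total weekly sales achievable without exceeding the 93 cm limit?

The ratio heuristic lands on berry bites + maple flakes + fruit rings (1047) but leaves 5 cm idle.
Replace fruit rings with honey loops + granola A: the trade gains 19 net, giving 1066 at 91 cm.
Next best is berry bites + maple flakes + fruit rings at 1047 (88 cm) — short by 19.

1066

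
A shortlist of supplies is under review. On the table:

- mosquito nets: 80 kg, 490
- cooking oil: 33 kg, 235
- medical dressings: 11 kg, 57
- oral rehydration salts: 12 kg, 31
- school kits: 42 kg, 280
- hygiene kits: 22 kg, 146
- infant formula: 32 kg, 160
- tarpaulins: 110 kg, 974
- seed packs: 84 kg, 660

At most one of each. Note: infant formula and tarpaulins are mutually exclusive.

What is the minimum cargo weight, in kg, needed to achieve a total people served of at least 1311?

Minimise kg subject to total people served ≥ 1311.
medical dressings + school kits + tarpaulins reaches 1311 using 163 kg.
Below 163 kg the best achievable stays under 1311.

163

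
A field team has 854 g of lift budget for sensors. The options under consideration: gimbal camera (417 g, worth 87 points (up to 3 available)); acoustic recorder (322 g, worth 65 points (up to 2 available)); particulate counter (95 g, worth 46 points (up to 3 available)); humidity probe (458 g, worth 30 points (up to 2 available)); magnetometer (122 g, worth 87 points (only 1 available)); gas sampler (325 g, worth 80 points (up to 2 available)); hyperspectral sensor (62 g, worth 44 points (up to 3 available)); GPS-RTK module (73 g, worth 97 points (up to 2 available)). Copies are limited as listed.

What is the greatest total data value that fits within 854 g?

551

Density check — GPS-RTK module 1.33, magnetometer 0.71, hyperspectral sensor 0.71, particulate counter 0.48 are the best per g.
The ratio ordering already packs tightly: 3×particulate counter + magnetometer + 3×hyperspectral sensor + 2×GPS-RTK module, 739 g, 551.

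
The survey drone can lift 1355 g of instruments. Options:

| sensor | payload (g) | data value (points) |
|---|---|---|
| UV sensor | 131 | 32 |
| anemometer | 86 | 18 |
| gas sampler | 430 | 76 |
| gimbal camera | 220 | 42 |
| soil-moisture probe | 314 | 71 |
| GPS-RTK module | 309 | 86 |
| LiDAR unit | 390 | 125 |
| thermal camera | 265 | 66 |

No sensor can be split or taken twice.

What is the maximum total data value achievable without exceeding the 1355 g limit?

Ranking by ratio (data value/g): LiDAR unit 0.32, GPS-RTK module 0.28, thermal camera 0.25.
A density-first pass picks UV sensor + anemometer + GPS-RTK module + LiDAR unit + thermal camera — 327 at 1181 g.
Replace anemometer with gimbal camera: the trade gains 24 net, giving 351 at 1315 g.
That's the maximum — no swap from here does better than 351.

351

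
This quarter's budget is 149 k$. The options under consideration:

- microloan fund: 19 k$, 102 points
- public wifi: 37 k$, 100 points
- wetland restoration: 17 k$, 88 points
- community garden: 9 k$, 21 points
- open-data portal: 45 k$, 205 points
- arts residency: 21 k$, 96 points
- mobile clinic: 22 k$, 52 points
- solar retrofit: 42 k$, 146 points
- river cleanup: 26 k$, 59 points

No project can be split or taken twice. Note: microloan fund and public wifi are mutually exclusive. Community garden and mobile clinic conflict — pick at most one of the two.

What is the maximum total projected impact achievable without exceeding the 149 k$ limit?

637

Taking microloan fund + wetland restoration + open-data portal + arts residency + solar retrofit: 144 k$ used, 637 in projected impact.
An exhaustive check of the 512 subsets confirms 637.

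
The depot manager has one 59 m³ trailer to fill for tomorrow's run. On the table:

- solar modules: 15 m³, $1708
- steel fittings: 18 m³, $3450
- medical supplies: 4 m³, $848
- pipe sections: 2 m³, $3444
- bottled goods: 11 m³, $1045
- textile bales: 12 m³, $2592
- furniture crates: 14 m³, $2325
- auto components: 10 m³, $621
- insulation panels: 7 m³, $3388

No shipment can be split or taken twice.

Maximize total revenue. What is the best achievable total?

16047

Ranking by ratio (revenue/m³): pipe sections 1722.00, insulation panels 484.00, textile bales 216.00.
Best packing: steel fittings + medical supplies + pipe sections + textile bales + furniture crates + insulation panels — 57 m³, 16047 total.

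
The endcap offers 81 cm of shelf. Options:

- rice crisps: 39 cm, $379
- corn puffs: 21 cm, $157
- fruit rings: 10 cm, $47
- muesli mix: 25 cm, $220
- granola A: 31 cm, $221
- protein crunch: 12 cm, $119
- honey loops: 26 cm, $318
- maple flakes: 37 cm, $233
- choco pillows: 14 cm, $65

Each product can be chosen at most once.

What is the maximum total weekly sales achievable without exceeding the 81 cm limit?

816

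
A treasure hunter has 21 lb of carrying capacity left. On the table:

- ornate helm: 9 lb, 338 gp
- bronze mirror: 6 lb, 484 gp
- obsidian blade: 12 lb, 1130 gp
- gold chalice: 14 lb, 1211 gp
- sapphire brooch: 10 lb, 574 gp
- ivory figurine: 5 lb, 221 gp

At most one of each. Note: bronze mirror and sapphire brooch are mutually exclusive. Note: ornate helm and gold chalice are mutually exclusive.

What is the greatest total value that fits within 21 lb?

Ranking by ratio (value/lb): obsidian blade 94.17, gold chalice 86.50, bronze mirror 80.67, sapphire brooch 57.40.
A density-first pass picks bronze mirror + obsidian blade — 1614 at 18 lb.
The 12 lb tied up in obsidian blade is better spent on gold chalice — total rises to 1695 (20 lb).
Next best is bronze mirror + obsidian blade at 1614 (18 lb) — short by 81.

1695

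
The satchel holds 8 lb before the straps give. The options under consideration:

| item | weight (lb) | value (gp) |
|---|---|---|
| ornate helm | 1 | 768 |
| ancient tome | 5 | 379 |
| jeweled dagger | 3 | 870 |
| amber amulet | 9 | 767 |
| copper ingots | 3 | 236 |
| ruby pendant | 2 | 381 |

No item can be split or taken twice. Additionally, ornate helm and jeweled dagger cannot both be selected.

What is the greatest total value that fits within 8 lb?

1528

Ornate helm + ancient tome + ruby pendant uses 8 of the 8 lb and totals 1528.
That's the maximum — no feasible swap from here does better than 1528.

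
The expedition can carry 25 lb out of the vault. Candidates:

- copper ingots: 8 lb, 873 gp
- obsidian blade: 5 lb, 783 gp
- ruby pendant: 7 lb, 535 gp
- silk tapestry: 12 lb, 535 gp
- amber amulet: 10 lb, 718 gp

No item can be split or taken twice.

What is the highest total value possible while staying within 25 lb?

2374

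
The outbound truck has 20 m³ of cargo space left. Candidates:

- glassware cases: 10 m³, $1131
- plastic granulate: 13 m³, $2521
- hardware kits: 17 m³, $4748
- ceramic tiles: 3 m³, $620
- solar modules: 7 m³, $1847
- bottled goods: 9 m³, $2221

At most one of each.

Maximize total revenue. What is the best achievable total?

5368

Taking hardware kits + ceramic tiles: 20 m³ used, 5368 in revenue.
An exhaustive check of the 64 subsets confirms 5368.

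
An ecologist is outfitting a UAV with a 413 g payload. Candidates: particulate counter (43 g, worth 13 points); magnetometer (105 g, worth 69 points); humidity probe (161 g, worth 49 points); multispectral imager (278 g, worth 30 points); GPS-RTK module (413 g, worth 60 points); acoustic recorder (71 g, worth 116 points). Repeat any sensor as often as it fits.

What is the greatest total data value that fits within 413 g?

593

Particulate counter + 5×acoustic recorder uses 398 of the 413 g and totals 593.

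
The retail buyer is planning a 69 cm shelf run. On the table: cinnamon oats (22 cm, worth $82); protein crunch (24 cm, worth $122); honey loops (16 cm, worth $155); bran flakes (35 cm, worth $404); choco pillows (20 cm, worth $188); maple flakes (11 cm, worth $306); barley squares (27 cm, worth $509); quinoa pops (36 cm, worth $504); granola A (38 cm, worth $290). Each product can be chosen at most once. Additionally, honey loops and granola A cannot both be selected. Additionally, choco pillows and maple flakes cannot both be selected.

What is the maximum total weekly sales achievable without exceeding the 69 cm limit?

Ranking by ratio (weekly sales/cm): maple flakes 27.82, barley squares 18.85, quinoa pops 14.00, bran flakes 11.54.
The ratio heuristic lands on honey loops + maple flakes + barley squares (970) but leaves 15 cm idle.
The 27 cm tied up in honey loops and maple flakes is better spent on quinoa pops — total rises to 1013 (63 cm).
An exhaustive check of the 512 subsets confirms 1013.

1013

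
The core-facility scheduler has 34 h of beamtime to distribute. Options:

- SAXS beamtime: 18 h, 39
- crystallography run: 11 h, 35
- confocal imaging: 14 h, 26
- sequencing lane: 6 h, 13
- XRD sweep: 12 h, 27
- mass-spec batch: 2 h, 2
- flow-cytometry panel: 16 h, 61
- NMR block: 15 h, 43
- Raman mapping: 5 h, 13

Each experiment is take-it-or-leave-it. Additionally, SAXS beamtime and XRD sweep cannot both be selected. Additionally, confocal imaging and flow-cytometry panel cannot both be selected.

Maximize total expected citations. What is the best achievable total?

111

Taking crystallography run + mass-spec batch + flow-cytometry panel + Raman mapping: 34 h used, 111 in expected citations.
Runner-up crystallography run + sequencing lane + flow-cytometry panel tops out at 109.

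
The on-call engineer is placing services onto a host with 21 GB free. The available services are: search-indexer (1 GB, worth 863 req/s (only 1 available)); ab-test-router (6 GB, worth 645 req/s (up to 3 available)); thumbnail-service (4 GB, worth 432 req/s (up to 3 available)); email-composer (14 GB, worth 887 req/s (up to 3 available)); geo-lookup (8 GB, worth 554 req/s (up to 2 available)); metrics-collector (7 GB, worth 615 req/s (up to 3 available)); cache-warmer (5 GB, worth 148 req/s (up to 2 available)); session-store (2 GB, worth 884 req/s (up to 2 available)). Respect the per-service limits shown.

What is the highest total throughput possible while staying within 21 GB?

Greedy by ratio would take search-indexer + 3×thumbnail-service + 2×session-store: 17 GB used, total 3927.
The 8 GB tied up in 2×thumbnail-service is better spent on 2×ab-test-router — total rises to 4353 (21 GB).

4353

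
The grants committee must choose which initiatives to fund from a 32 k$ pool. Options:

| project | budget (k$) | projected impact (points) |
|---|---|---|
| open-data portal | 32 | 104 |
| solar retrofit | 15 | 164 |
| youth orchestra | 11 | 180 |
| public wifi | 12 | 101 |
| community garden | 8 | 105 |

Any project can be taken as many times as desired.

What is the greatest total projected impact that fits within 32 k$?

465

Density check — youth orchestra 16.36, community garden 13.12, solar retrofit 10.93 are the best per k$.
The ratio ordering already packs tightly: 2×youth orchestra + community garden, 30 k$, 465.
Nothing else within 32 k$ beats 465.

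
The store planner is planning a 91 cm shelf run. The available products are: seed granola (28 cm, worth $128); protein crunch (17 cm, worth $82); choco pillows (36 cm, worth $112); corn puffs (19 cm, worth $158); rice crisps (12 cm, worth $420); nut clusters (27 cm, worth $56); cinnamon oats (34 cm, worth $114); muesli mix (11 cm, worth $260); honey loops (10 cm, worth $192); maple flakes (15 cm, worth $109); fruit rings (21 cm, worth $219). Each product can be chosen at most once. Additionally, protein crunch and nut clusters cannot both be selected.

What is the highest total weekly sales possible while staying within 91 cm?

1358

By weekly sales per cm: rice crisps 35.00, muesli mix 23.64, honey loops 19.20 lead.
The ratio ordering already packs tightly: corn puffs + rice crisps + muesli mix + honey loops + maple flakes + fruit rings, 88 cm, 1358.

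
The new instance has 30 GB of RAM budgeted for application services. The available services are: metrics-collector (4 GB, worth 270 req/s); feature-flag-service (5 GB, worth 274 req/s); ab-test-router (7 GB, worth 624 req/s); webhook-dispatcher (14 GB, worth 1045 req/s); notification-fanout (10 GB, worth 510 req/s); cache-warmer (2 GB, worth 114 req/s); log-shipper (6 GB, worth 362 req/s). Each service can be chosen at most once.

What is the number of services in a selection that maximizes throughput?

4

The maximum throughput within 30 GB is 2213.
metrics-collector + feature-flag-service + ab-test-router + webhook-dispatcher hits 2213 at 30 GB.
Any selection reaching 2213 contains exactly 4 services.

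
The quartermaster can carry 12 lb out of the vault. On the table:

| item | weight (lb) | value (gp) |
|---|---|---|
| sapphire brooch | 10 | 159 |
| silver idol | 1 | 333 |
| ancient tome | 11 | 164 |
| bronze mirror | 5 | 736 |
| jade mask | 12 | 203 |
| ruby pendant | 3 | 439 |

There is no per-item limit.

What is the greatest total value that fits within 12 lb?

3996

12×silver idol uses 12 of the 12 lb and totals 3996.
No other feasible combination exceeds 3996.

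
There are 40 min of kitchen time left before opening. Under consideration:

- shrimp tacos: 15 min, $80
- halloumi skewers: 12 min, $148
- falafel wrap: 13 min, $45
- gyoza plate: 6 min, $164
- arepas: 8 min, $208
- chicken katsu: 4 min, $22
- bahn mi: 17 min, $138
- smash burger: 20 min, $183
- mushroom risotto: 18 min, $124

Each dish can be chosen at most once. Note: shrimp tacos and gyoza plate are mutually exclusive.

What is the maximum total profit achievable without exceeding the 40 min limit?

577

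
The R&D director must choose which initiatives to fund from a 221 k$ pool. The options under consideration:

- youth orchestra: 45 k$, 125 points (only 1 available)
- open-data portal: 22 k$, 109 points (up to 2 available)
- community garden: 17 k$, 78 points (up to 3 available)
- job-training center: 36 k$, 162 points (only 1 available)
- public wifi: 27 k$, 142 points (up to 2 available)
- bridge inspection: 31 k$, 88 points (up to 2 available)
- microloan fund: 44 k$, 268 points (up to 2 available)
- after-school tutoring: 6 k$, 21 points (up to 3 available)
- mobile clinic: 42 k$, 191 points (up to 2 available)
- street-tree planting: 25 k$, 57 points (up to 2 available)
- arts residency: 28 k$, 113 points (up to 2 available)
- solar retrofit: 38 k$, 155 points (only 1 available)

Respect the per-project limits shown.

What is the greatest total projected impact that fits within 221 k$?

The ratio ordering already packs tightly: 2×open-data portal + 2×community garden + 2×public wifi + 2×microloan fund, 220 k$, 1194.

1194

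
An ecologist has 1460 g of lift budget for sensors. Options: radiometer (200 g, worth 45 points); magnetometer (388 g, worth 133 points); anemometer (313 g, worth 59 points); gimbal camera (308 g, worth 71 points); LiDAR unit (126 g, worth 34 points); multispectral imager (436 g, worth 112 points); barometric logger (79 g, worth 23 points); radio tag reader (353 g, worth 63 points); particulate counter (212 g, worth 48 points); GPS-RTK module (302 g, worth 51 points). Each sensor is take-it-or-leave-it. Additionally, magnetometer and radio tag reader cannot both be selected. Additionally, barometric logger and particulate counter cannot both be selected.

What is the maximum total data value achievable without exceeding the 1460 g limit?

395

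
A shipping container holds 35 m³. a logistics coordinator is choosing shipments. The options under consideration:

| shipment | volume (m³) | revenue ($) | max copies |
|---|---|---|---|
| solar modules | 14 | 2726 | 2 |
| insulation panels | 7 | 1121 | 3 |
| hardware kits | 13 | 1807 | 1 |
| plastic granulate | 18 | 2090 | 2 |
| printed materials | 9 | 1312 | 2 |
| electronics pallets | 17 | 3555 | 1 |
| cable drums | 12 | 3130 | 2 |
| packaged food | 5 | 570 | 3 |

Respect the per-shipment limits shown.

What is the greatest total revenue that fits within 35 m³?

7572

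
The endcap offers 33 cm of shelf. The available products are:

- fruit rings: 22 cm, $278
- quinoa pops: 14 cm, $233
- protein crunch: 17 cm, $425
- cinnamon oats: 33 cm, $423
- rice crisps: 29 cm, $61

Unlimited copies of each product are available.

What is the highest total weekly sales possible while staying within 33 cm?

By weekly sales per cm: protein crunch 25.00, quinoa pops 16.64, cinnamon oats 12.82, fruit rings 12.64 lead.
Taking quinoa pops + protein crunch: 31 cm used, 658 in weekly sales.
Every other selection either busts 33 cm or fails to beat 658.

658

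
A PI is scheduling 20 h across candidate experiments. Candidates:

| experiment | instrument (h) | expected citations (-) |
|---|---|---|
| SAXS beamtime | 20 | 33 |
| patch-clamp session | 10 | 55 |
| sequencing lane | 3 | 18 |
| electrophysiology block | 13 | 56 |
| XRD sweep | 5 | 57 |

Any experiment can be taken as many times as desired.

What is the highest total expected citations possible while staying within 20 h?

228

Best packing: 4×XRD sweep — 20 h, 228 total.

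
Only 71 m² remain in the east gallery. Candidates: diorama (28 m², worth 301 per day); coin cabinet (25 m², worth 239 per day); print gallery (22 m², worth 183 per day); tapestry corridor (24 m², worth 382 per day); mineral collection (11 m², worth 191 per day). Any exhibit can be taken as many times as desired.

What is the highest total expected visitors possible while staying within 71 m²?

1146

Best packing: 2×tapestry corridor + 2×mineral collection — 70 m², 1146 total.
No other feasible combination exceeds 1146.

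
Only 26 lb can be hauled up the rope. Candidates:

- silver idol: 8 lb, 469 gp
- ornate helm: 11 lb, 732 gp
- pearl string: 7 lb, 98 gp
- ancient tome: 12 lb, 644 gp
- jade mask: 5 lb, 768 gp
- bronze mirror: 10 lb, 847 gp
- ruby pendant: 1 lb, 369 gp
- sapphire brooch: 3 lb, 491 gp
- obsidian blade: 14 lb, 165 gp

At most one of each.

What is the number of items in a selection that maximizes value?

Optimal total is 2575.
silver idol + jade mask + bronze mirror + sapphire brooch hits 2575 at 26 lb.
Any selection reaching 2575 contains exactly 4 items.

4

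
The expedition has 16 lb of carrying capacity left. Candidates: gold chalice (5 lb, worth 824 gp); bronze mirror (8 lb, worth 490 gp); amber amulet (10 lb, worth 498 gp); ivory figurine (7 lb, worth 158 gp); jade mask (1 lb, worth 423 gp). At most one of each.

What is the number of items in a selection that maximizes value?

3

Optimal total is 1745.
gold chalice + amber amulet + jade mask hits 1745 at 16 lb.
Every optimal selection uses 3 items.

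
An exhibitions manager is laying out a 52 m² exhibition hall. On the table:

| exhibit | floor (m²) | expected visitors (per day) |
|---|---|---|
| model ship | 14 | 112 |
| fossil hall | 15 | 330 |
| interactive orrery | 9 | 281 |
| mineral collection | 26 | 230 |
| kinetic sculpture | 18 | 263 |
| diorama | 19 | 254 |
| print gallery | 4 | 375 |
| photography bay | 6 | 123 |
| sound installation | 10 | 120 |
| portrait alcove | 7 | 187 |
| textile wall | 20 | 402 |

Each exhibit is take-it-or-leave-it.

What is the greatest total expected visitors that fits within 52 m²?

Greedy by ratio would take fossil hall + interactive orrery + print gallery + photography bay + sound installation + portrait alcove: 51 m² used, total 1416.
Dropping interactive orrery and sound installation frees 19 m²; slotting in textile wall (20 m²) lifts the total to 1417 at 52 m².

1417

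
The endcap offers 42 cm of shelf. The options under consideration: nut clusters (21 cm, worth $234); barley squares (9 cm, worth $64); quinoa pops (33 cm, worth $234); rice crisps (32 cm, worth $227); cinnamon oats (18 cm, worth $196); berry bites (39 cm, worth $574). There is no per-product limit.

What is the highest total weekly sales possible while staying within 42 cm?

Density check — berry bites 14.72, nut clusters 11.14, cinnamon oats 10.89, barley squares 7.11 are the best per cm.
Best packing: berry bites — 39 cm, 574 total.
The spare 3 cm is too small for any remaining product, and no exchange beats 574.

574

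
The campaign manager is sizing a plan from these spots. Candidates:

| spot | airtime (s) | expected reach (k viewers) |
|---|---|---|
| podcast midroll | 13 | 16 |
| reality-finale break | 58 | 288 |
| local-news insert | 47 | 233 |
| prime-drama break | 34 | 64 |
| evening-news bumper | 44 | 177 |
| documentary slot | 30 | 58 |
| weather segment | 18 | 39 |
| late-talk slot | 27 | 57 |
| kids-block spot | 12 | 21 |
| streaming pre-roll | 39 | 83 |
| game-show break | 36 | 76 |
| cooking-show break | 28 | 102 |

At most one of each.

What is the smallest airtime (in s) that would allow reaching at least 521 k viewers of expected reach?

Look for the lowest-airtime combination reaching 521.
Taking reality-finale break + local-news insert gives 521 (≥ 521) for 105 s.
Below 105 s the best achievable stays under 521.

105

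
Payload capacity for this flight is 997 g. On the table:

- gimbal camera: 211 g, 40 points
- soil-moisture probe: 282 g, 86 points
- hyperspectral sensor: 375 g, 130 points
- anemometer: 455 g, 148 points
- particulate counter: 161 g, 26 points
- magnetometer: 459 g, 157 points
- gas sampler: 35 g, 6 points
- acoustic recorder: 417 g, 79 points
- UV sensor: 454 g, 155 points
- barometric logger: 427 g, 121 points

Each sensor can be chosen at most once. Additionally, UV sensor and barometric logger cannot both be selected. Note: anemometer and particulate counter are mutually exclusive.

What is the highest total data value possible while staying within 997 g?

Density check — hyperspectral sensor 0.35, magnetometer 0.34, UV sensor 0.34, anemometer 0.33 are the best per g.
Filling by ratio: hyperspectral sensor + magnetometer + gas sampler for 293, with 128 g left unused.
Replace hyperspectral sensor with UV sensor: the trade gains 25 net, giving 318 at 948 g.
Next best is hyperspectral sensor + particulate counter + magnetometer at 313 (995 g) — short by 5.

318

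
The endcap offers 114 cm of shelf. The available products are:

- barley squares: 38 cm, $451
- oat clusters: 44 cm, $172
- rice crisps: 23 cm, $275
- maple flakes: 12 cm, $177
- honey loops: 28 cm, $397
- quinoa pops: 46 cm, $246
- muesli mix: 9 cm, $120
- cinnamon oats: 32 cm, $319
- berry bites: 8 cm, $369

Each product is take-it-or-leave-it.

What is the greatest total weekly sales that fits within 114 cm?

Density check — berry bites 46.12, maple flakes 14.75, honey loops 14.18 are the best per cm.
Taking the top-ratio products first gives rice crisps + maple flakes + honey loops + muesli mix + cinnamon oats + berry bites for 1657 (112 cm).
Dropping muesli mix and cinnamon oats frees 41 cm; slotting in barley squares (38 cm) lifts the total to 1669 at 109 cm.
The closest alternative, rice crisps + maple flakes + honey loops + muesli mix + cinnamon oats + berry bites, reaches only 1657.

1669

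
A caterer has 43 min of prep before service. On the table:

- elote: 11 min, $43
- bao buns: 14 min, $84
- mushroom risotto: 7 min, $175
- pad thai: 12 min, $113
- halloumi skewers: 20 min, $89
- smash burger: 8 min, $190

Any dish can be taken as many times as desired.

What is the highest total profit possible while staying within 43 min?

1065

Greedy by ratio would take 6×mushroom risotto: 42 min used, total 1050.
The 7 min tied up in mushroom risotto is better spent on smash burger — total rises to 1065 (43 min).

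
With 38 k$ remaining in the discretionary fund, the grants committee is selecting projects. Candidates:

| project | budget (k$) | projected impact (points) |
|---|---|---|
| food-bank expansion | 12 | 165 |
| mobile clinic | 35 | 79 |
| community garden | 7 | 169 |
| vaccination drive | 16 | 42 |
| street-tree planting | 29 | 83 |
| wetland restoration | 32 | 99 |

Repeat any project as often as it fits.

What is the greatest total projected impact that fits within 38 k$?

Density check — community garden 24.14, food-bank expansion 13.75, wetland restoration 3.09, street-tree planting 2.86 are the best per k$.
5×community garden uses 35 of the 38 k$ and totals 845.
That's the maximum — no swap from here does better than 845.

845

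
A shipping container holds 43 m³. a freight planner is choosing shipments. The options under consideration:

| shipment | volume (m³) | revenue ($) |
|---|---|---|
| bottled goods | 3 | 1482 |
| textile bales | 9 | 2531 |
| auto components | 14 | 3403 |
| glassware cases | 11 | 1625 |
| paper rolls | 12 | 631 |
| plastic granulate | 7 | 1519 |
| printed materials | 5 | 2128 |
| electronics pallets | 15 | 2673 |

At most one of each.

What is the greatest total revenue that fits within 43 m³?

The ratio heuristic lands on bottled goods + textile bales + auto components + plastic granulate + printed materials (11063) but leaves 5 m³ idle.
Replace plastic granulate with glassware cases: the trade gains 106 net, giving 11169 at 42 m³.

11169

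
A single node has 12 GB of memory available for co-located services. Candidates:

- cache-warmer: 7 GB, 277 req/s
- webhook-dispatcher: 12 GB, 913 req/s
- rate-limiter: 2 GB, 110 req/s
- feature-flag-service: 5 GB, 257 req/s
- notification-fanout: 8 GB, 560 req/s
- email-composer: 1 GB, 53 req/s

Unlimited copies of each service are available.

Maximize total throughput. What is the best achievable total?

Ranking by ratio (throughput/GB): webhook-dispatcher 76.08, notification-fanout 70.00, rate-limiter 55.00, email-composer 53.00.
Taking webhook-dispatcher: 12 GB used, 913 in throughput.

913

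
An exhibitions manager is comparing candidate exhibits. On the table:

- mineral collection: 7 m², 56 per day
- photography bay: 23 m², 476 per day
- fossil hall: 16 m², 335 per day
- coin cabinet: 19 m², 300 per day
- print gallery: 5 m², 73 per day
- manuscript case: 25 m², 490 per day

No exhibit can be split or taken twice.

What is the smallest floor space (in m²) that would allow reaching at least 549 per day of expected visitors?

Need the lightest bundle worth ≥ 549.
photography bay + print gallery: 549 expected visitors at 28 m².
Below 28 m² the best achievable stays under 549.

28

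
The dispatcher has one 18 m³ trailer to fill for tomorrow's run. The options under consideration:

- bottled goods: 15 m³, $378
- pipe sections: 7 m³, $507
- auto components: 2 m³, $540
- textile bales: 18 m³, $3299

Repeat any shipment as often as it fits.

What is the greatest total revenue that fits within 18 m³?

4860

Ranking by ratio (revenue/m³): auto components 270.00, textile bales 183.28, pipe sections 72.43.
Best packing: 9×auto components — 18 m³, 4860 total.
Every other selection either busts 18 m³ or fails to beat 4860.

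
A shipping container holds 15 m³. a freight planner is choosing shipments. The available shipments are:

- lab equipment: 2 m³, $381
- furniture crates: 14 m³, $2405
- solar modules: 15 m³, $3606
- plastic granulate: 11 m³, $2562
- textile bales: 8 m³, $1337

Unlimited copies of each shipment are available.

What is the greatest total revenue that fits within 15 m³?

3606

By revenue per m³: solar modules 240.40, plastic granulate 232.91, lab equipment 190.50, furniture crates 171.79 lead.
Best packing: solar modules — 15 m³, 3606 total.
No other feasible combination exceeds 3606.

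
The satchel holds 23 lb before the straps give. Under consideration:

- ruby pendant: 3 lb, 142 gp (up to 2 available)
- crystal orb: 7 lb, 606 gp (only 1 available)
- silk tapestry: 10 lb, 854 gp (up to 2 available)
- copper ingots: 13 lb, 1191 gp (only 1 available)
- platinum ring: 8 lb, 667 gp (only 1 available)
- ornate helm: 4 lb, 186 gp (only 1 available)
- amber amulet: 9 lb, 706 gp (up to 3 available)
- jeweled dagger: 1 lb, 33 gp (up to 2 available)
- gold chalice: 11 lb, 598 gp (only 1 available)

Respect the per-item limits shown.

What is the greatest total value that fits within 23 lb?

Ranking by ratio (value/lb): copper ingots 91.62, crystal orb 86.57, silk tapestry 85.40.
Taking the top-ratio items first gives ruby pendant + crystal orb + copper ingots for 1939 (23 lb).
Replace ruby pendant and crystal orb with silk tapestry: the trade gains 106 net, giving 2045 at 23 lb.
Every other selection either busts 23 lb or exceeds an availability limit or fails to beat 2045.

2045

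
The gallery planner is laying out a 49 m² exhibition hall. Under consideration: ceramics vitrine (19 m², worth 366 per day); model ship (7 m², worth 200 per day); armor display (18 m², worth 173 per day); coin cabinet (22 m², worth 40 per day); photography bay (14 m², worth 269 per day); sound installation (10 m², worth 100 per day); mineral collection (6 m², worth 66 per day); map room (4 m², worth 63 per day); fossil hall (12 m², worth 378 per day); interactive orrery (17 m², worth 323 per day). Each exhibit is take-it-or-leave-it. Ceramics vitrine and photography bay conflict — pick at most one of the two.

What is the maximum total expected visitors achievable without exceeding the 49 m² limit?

1073

Density check — fossil hall 31.50, model ship 28.57, ceramics vitrine 19.26 are the best per m².
Taking ceramics vitrine + model ship + mineral collection + map room + fossil hall: 48 m² used, 1073 in expected visitors.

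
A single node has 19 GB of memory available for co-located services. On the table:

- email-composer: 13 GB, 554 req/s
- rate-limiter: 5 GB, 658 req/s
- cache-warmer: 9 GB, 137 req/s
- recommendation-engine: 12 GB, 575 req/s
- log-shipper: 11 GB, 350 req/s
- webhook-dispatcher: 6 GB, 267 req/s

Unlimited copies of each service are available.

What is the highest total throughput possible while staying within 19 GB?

Ranking by ratio (throughput/GB): rate-limiter 131.60, recommendation-engine 47.92, webhook-dispatcher 44.50, email-composer 42.62.
3×rate-limiter uses 15 of the 19 GB and totals 1974.
Nothing else within 19 GB beats 1974.

1974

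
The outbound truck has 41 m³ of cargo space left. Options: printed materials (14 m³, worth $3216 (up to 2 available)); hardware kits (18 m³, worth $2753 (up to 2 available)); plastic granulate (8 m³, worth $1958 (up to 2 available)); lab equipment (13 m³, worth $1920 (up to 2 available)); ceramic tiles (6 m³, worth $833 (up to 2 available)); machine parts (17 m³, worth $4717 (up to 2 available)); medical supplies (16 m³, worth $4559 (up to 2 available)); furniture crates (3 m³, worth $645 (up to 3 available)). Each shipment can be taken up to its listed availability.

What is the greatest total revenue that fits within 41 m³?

11234

Greedy by ratio would take plastic granulate + 2×medical supplies: 40 m³ used, total 11076.
Replace medical supplies with machine parts: the trade gains 158 net, giving 11234 at 41 m³.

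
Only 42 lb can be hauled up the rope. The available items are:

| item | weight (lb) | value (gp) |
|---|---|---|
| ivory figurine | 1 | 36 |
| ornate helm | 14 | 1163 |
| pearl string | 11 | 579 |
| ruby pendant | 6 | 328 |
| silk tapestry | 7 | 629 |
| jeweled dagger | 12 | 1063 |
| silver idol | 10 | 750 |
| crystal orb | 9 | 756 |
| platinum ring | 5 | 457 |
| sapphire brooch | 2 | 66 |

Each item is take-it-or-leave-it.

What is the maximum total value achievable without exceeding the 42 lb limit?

A density-first pass picks ivory figurine + ruby pendant + silk tapestry + jeweled dagger + crystal orb + platinum ring + sapphire brooch — 3335 at 42 lb.
A better packing is ornate helm + silk tapestry + jeweled dagger + crystal orb: 42 lb, total 3611.

3611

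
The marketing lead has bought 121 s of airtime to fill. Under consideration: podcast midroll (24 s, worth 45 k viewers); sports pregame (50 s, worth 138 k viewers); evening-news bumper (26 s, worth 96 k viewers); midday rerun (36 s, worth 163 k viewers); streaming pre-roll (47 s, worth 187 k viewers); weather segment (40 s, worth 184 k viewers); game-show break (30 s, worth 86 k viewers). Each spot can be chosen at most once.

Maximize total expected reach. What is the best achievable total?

By expected reach per s: weather segment 4.60, midday rerun 4.53, streaming pre-roll 3.98 lead.
Filling by ratio: evening-news bumper + midday rerun + weather segment for 443, with 19 s left unused.
The 36 s tied up in midday rerun is better spent on streaming pre-roll — total rises to 467 (113 s).
No other feasible combination exceeds 467.

467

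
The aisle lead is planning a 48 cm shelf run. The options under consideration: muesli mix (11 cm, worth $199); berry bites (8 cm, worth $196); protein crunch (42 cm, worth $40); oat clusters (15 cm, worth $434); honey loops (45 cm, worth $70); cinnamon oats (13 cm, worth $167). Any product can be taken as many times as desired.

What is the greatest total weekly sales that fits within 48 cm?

1302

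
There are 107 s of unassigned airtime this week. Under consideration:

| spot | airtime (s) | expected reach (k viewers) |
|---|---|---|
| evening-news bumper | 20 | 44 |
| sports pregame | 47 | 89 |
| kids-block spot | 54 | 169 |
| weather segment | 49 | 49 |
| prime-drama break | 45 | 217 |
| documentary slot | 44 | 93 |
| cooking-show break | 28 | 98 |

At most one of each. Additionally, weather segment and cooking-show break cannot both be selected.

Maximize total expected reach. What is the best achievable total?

A density-first pass picks evening-news bumper + prime-drama break + cooking-show break — 359 at 93 s.
The 48 s tied up in evening-news bumper and cooking-show break is better spent on kids-block spot — total rises to 386 (99 s).

386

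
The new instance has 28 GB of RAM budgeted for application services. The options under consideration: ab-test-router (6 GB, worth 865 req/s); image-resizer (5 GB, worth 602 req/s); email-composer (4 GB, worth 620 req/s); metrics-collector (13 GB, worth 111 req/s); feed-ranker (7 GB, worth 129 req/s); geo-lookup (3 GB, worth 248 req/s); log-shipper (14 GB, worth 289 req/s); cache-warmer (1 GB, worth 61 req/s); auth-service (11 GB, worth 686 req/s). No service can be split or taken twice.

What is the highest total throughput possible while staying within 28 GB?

2834

The ratio heuristic lands on ab-test-router + image-resizer + email-composer + feed-ranker + geo-lookup + cache-warmer (2525) but leaves 2 GB idle.
Dropping feed-ranker and geo-lookup frees 10 GB; slotting in auth-service (11 GB) lifts the total to 2834 at 27 GB.
Nothing else within 28 GB beats 2834.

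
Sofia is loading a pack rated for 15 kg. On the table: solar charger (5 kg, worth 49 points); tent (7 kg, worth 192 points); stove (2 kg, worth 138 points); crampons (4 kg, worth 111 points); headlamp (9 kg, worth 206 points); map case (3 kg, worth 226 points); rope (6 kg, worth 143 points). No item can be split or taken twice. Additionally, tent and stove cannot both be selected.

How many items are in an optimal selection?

Best achievable utility is 618.
For example stove + crampons + map case + rope achieves it, using 15 kg.
Every optimal selection uses 4 items.

4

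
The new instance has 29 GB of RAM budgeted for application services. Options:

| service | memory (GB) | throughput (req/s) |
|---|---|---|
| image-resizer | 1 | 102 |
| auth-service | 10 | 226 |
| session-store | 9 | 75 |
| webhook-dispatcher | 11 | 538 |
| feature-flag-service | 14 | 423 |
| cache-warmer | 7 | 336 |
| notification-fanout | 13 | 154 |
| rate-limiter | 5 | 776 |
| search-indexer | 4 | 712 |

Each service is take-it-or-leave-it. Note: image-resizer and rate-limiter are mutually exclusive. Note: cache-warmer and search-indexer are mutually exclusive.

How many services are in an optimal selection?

Best achievable throughput is 2101.
session-store + webhook-dispatcher + rate-limiter + search-indexer hits 2101 at 29 GB.
Any selection reaching 2101 contains exactly 4 services.

4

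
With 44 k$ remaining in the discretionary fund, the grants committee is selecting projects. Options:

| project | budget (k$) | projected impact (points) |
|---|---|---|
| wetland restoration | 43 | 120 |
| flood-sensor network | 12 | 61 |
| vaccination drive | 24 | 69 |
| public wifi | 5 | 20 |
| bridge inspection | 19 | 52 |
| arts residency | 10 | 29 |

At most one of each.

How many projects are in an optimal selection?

3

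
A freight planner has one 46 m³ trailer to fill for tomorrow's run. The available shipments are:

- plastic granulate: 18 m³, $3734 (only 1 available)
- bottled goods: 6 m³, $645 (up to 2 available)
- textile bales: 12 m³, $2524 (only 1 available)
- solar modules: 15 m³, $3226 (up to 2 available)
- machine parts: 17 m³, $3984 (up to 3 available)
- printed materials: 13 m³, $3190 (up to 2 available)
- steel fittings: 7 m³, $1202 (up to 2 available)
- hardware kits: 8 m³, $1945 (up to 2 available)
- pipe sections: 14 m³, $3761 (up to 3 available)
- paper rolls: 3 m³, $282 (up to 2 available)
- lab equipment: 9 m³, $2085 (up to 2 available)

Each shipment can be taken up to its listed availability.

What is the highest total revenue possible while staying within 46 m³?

11692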